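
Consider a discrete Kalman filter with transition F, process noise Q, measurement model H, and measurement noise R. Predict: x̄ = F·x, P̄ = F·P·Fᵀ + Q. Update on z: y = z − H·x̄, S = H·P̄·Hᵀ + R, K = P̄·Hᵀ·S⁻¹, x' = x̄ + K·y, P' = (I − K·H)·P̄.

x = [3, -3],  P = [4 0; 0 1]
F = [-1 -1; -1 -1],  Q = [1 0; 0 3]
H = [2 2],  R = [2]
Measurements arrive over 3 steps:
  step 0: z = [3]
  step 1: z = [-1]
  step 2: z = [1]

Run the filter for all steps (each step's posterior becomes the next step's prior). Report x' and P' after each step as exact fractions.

step 0: x̄ = F·x = [0, 0]
step 0: P̄ = F·P·Fᵀ + Q = [6 5; 5 8]
step 0: y = z − H·x̄ = [3]
step 0: S = H·P̄·Hᵀ + R = [98]
step 0: K = P̄·Hᵀ·S⁻¹ = [11/49; 13/49]
step 0: x' = x̄ + K·y = [33/49, 39/49]
step 0: P' = (I − K·H)·P̄ = [52/49 -41/49; -41/49 54/49]
step 1: x̄ = F·x = [-72/49, -72/49]
step 1: P̄ = F·P·Fᵀ + Q = [73/49 24/49; 24/49 171/49]
step 1: y = z − H·x̄ = [239/49]
step 1: S = H·P̄·Hᵀ + R = [1266/49]
step 1: K = P̄·Hᵀ·S⁻¹ = [97/633; 65/211]
step 1: x' = x̄ + K·y = [-457/633, 7/211]
step 1: P' = (I − K·H)·P̄ = [559/633 -154/211; -154/211 219/211]
step 2: x̄ = F·x = [436/633, 436/633]
step 2: P̄ = F·P·Fᵀ + Q = [925/633 292/633; 292/633 2191/633]
step 2: y = z − H·x̄ = [-1111/633]
step 2: S = H·P̄·Hᵀ + R = [16066/633]
step 2: K = P̄·Hᵀ·S⁻¹ = [1217/8033; 2483/8033]
step 2: x' = x̄ + K·y = [3397/8033, 1175/8033]
step 2: P' = (I − K·H)·P̄ = [7059/8033 -5842/8033; -5842/8033 8325/8033]

step 0: x' = [33/49, 39/49], P' = [52/49 -41/49; -41/49 54/49]
step 1: x' = [-457/633, 7/211], P' = [559/633 -154/211; -154/211 219/211]
step 2: x' = [3397/8033, 1175/8033], P' = [7059/8033 -5842/8033; -5842/8033 8325/8033]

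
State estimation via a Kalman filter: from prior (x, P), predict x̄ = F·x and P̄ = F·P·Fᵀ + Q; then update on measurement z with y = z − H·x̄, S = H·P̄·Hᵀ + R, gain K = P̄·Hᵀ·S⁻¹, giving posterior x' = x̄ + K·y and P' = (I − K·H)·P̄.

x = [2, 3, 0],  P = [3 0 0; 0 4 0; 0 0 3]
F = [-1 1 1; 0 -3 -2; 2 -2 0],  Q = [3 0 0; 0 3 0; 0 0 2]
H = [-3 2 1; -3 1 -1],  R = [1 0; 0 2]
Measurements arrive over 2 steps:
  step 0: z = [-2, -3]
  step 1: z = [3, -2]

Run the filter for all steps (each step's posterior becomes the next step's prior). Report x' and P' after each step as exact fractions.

step 0: x' = [-30371/24719, -101322/24719, 3194/1301], P' = [47057/24719 91539/24719 -2290/1301; 91539/24719 185961/24719 -4848/1301; -2290/1301 -4848/1301 3318/1301]
step 1: x' = [18061470/174916381, 92542296/174916381, 409936880/174916381], P' = [147962798/174916381 266007818/174916381 -80229882/174916381; 266007818/174916381 528414078/174916381 -183657172/174916381; -80229882/174916381 -183657172/174916381 173480862/174916381]

step 0: x̄ = F·x = [1, -9, -2]
step 0: P̄ = F·P·Fᵀ + Q = [13 -18 -14; -18 51 24; -14 24 30]
step 0: y = z − H·x̄ = [21, 7]
step 0: S = H·P̄·Hᵀ + R = [748 327; 327 176]
step 0: K = P̄·Hᵀ·S⁻¹ = [-1603/24719 -3061/24719; 5193/24719 1728/24719; 492/1301 -648/1301]
step 0: x' = x̄ + K·y = [-30371/24719, -101322/24719, 3194/1301]
step 0: P' = (I − K·H)·P̄ = [47057/24719 91539/24719 -2290/1301; 91539/24719 185961/24719 -4848/1301; -2290/1301 -4848/1301 3318/1301]
step 1: x̄ = F·x = [-10265/24719, 182594/24719, 141902/24719]
step 1: P̄ = F·P·Fᵀ + Q = [89935/24719 -35810/24719 -2676/24719; -35810/24719 894630/24719 372124/24719; -2676/24719 372124/24719 249198/24719]
step 1: y = z − H·x̄ = [-463728/24719, -120925/24719]
step 1: S = H·P̄·Hᵀ + R = [6596124/24719 2299643/24719; 2299643/24719 1457237/24719]
step 1: K = P̄·Hᵀ·S⁻¹ = [7897360/174916381 -48825347/174916381; 75147530/174916381 -42976102/174916381; 46856164/174916381 -58224194/174916381]
step 1: x' = x̄ + K·y = [18061470/174916381, 92542296/174916381, 409936880/174916381]
step 1: P' = (I − K·H)·P̄ = [147962798/174916381 266007818/174916381 -80229882/174916381; 266007818/174916381 528414078/174916381 -183657172/174916381; -80229882/174916381 -183657172/174916381 173480862/174916381]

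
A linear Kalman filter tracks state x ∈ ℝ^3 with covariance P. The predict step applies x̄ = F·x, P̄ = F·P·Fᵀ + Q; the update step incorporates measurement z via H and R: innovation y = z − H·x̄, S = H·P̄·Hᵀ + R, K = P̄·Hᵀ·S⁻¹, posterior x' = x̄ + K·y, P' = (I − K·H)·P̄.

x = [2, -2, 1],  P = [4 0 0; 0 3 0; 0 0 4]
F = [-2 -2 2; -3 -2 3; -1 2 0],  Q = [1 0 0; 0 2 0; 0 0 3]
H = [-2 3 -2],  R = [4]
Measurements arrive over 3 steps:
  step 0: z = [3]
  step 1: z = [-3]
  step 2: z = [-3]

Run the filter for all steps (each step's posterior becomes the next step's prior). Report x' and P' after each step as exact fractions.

step 0: x' = [-110/141, -137/47, -242/47], P' = [1543/141 566/47 302/47; 566/47 868/47 690/47; 302/47 690/47 743/47]
step 1: x' = [-21973/13077, -25166/4359, -47681/8718], P' = [139703/13077 43768/4359 15413/4359; 43768/4359 30978/1453 30379/1453; 15413/4359 30379/1453 245095/8718]
step 2: x' = [-128226718/47503809, -137683213/15834603, -422498393/47503809], P' = [559004825/47503809 231137642/15834603 439801936/47503809; 231137642/15834603 209083424/5278201 691409356/15834603; 439801936/47503809 691409356/15834603 2677564910/47503809]

step 0: x̄ = F·x = [2, 1, -6]
step 0: P̄ = F·P·Fᵀ + Q = [45 60 -4; 60 86 0; -4 0 19]
step 0: y = z − H·x̄ = [-8]
step 0: S = H·P̄·Hᵀ + R = [282]
step 0: K = P̄·Hᵀ·S⁻¹ = [49/141; 23/47; -5/47]
step 0: x' = x̄ + K·y = [-110/141, -137/47, -242/47]
step 0: P' = (I − K·H)·P̄ = [1543/141 566/47 302/47; 566/47 868/47 690/47; 302/47 690/47 743/47]
step 1: x̄ = F·x = [-410/141, -342/47, -712/141]
step 1: P̄ = F·P·Fᵀ + Q = [15421/141 6152/47 -4258/141; 6152/47 7958/47 -959/47; -4258/141 -959/47 5590/141]
step 1: y = z − H·x̄ = [137/47]
step 1: S = H·P̄·Hᵀ + R = [26154/47]
step 1: K = P̄·Hᵀ·S⁻¹ = [5507/13077; 2248/4359; -1255/8718]
step 1: x' = x̄ + K·y = [-21973/13077, -25166/4359, -47681/8718]
step 1: P' = (I − K·H)·P̄ = [139703/13077 43768/4359 15413/4359; 43768/4359 30978/1453 30379/1453; 15413/4359 30379/1453 245095/8718]
step 2: x̄ = F·x = [51899/13077, 1567/8718, -129023/13077]
step 2: P̄ = F·P·Fᵀ + Q = [1650899/13077 727781/4359 -97244/13077; 727781/4359 704419/2906 93478/4359; -97244/13077 93478/4359 768926/13077]
step 2: y = z − H·x̄ = [-133687/8718]
step 2: S = H·P̄·Hᵀ + R = [5278201/8718]
step 2: K = P̄·Hᵀ·S⁻¹ = [2295146/5278201; 3054735/5278201; -334708/5278201]
step 2: x' = x̄ + K·y = [-128226718/47503809, -137683213/15834603, -422498393/47503809]
step 2: P' = (I − K·H)·P̄ = [559004825/47503809 231137642/15834603 439801936/47503809; 231137642/15834603 209083424/5278201 691409356/15834603; 439801936/47503809 691409356/15834603 2677564910/47503809]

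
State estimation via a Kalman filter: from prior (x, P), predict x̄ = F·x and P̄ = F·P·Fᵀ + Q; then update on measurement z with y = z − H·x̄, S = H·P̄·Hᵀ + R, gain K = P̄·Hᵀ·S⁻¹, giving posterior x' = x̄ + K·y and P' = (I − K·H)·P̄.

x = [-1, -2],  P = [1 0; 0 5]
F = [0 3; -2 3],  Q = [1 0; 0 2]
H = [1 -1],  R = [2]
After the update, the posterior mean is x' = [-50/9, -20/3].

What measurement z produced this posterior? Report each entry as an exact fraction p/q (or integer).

x̄ = F·x = [-6, -4]
P̄ = F·P·Fᵀ + Q = [46 45; 45 51]
S = H·P̄·Hᵀ + R = [9]
K = P̄·Hᵀ·S⁻¹ = [1/9; -2/3]
x' − x̄ = [4/9, -8/3] = K·y
y = (KᵀK)⁻¹·Kᵀ·(x' − x̄) = [4]
z = y + H·x̄ = [4] + [-2] = [2]

z = [2]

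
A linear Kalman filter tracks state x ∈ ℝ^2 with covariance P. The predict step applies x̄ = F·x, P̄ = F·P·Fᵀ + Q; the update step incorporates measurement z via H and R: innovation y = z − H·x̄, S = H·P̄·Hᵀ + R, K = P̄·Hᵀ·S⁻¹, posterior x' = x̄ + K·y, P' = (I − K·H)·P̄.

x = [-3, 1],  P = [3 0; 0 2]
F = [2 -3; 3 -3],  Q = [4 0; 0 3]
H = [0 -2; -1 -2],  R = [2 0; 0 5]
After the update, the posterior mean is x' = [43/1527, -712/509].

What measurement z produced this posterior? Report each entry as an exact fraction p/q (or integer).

z = [3, 2]

x̄ = F·x = [-9, -12]
P̄ = F·P·Fᵀ + Q = [34 36; 36 48]
S = H·P̄·Hᵀ + R = [194 264; 264 375]
K = P̄·Hᵀ·S⁻¹ = [164/509 -778/1527; -192/509 -44/509]
x' − x̄ = [13786/1527, 5396/509] = K·y
y = (KᵀK)⁻¹·Kᵀ·(x' − x̄) = [-21, -31]
z = y + H·x̄ = [-21, -31] + [24, 33] = [3, 2]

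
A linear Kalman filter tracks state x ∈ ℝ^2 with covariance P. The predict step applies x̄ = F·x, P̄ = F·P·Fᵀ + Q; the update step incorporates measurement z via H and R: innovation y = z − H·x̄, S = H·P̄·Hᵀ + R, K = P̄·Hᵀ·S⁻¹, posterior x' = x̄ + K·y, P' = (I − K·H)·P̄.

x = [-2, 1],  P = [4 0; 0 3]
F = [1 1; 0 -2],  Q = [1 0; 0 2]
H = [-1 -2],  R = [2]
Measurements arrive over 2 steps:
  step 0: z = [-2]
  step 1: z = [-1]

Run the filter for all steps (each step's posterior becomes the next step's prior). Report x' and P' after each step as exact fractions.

step 0: x̄ = F·x = [-1, -2]
step 0: P̄ = F·P·Fᵀ + Q = [8 -6; -6 14]
step 0: y = z − H·x̄ = [-7]
step 0: S = H·P̄·Hᵀ + R = [42]
step 0: K = P̄·Hᵀ·S⁻¹ = [2/21; -11/21]
step 0: x' = x̄ + K·y = [-5/3, 5/3]
step 0: P' = (I − K·H)·P̄ = [160/21 -82/21; -82/21 52/21]
step 1: x̄ = F·x = [0, -10/3]
step 1: P̄ = F·P·Fᵀ + Q = [23/7 20/7; 20/7 250/21]
step 1: y = z − H·x̄ = [-23/3]
step 1: S = H·P̄·Hᵀ + R = [193/3]
step 1: K = P̄·Hᵀ·S⁻¹ = [-27/193; -80/193]
step 1: x' = x̄ + K·y = [207/193, -30/193]
step 1: P' = (I − K·H)·P̄ = [2738/1351 -1180/1351; -1180/1351 1150/1351]

step 0: x' = [-5/3, 5/3], P' = [160/21 -82/21; -82/21 52/21]
step 1: x' = [207/193, -30/193], P' = [2738/1351 -1180/1351; -1180/1351 1150/1351]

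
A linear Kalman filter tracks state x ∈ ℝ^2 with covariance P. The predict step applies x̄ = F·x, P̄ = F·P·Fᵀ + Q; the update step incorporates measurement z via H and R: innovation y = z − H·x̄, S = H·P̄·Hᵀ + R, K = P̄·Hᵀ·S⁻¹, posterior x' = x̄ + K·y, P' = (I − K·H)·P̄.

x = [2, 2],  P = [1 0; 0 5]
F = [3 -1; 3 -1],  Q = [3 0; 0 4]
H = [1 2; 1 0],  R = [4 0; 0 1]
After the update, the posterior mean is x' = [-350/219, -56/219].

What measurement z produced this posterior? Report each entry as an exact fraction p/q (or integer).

z = [-2, -2]

x̄ = F·x = [4, 4]
P̄ = F·P·Fᵀ + Q = [17 14; 14 18]
S = H·P̄·Hᵀ + R = [149 45; 45 18]
K = P̄·Hᵀ·S⁻¹ = [5/73 508/657; 30/73 -164/657]
x' − x̄ = [-1226/219, -932/219] = K·y
y = (KᵀK)⁻¹·Kᵀ·(x' − x̄) = [-14, -6]
z = y + H·x̄ = [-14, -6] + [12, 4] = [-2, -2]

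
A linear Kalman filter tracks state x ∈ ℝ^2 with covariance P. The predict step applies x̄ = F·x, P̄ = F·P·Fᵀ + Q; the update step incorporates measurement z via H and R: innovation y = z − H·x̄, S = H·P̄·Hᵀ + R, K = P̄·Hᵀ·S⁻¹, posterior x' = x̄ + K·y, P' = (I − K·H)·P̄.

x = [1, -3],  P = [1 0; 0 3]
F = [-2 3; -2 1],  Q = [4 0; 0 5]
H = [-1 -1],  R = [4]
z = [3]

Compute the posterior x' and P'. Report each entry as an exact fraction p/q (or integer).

x̄ = F·x = [-11, -5]
P̄ = F·P·Fᵀ + Q = [35 13; 13 12]
y = z − H·x̄ = [-13]
S = H·P̄·Hᵀ + R = [77]
K = P̄·Hᵀ·S⁻¹ = [-48/77; -25/77]
x' = x̄ + K·y = [-223/77, -60/77]
P' = (I − K·H)·P̄ = [391/77 -199/77; -199/77 299/77]

x' = [-223/77, -60/77]
P' = [391/77 -199/77; -199/77 299/77]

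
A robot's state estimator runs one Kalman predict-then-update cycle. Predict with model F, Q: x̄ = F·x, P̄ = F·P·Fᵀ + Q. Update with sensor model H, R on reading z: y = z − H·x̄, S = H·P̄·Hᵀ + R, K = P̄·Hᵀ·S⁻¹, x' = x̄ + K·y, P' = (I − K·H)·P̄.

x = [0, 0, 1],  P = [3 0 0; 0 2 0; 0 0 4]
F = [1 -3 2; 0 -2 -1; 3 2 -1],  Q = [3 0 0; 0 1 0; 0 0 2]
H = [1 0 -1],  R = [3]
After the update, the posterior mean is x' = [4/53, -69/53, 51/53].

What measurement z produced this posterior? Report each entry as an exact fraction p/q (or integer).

x̄ = F·x = [2, -1, -1]
P̄ = F·P·Fᵀ + Q = [40 4 -11; 4 13 -4; -11 -4 41]
S = H·P̄·Hᵀ + R = [106]
K = P̄·Hᵀ·S⁻¹ = [51/106; 4/53; -26/53]
x' − x̄ = [-102/53, -16/53, 104/53] = K·y
y = (KᵀK)⁻¹·Kᵀ·(x' − x̄) = [-4]
z = y + H·x̄ = [-4] + [3] = [-1]

z = [-1]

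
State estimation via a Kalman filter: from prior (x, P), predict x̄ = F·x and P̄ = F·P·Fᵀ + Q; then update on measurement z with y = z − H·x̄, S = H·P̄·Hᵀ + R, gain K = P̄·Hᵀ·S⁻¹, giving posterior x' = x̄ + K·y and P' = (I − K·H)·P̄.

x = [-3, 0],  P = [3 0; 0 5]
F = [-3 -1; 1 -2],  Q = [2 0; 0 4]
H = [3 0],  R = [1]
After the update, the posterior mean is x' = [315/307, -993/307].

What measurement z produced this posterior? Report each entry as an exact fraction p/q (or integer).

x̄ = F·x = [9, -3]
P̄ = F·P·Fᵀ + Q = [34 1; 1 27]
S = H·P̄·Hᵀ + R = [307]
K = P̄·Hᵀ·S⁻¹ = [102/307; 3/307]
x' − x̄ = [-2448/307, -72/307] = K·y
y = (KᵀK)⁻¹·Kᵀ·(x' − x̄) = [-24]
z = y + H·x̄ = [-24] + [27] = [3]

z = [3]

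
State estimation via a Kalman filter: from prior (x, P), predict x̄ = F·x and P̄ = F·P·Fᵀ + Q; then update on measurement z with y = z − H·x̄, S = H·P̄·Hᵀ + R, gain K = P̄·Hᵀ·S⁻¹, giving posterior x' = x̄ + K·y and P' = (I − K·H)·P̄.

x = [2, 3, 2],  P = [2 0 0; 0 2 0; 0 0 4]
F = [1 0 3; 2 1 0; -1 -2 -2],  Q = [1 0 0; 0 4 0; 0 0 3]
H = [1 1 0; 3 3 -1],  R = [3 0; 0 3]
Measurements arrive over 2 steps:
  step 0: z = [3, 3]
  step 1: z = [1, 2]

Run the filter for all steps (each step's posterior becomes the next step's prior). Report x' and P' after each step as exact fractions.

step 0: x' = [-8038/3151, 10597/3151, -4332/3151], P' = [26434/3151 -26074/3151 -687/3151; -26074/3151 28102/3151 5898/3151; -687/3151 5898/3151 18651/3151]
step 1: x' = [-28165577/24711611, 31360099/24711611, -44399155/24711611], P' = [72843901/24711611 -82397848/24711611 -48041442/24711611; -82397848/24711611 133203670/24711611 162306612/24711611; -48041442/24711611 162306612/24711611 385528101/24711611]

step 0: x̄ = F·x = [8, 7, -12]
step 0: P̄ = F·P·Fᵀ + Q = [39 4 -26; 4 14 -8; -26 -8 29]
step 0: y = z − H·x̄ = [-12, -54]
step 0: S = H·P̄·Hᵀ + R = [64 217; 217 785]
step 0: K = P̄·Hᵀ·S⁻¹ = [120/3151 589/3151; 676/3151 62/3151; 1737/3151 -1006/3151]
step 0: x' = x̄ + K·y = [-8038/3151, 10597/3151, -4332/3151]
step 0: P' = (I − K·H)·P̄ = [26434/3151 -26074/3151 -687/3151; -26074/3151 28102/3151 5898/3151; -687/3151 5898/3151 18651/3151]
step 1: x̄ = F·x = [-21034/3151, -5479/3151, -4492/3151]
step 1: P̄ = F·P·Fᵀ + Q = [193322/3151 40366/3151 -118145/3151; 40366/3151 42146/3151 12250/3151; -118145/3151 12250/3151 163039/3151]
step 1: y = z − H·x̄ = [29664/3151, 81349/3151]
step 1: S = H·P̄·Hᵀ + R = [325653/3151 1054495/3151; 1054495/3151 3653662/3151]
step 1: K = P̄·Hᵀ·S⁻¹ = [-3184649/24711611 6459867/24711611; 16935274/24711611 -3296382/24711611; 38088390/24711611 -14244197/24711611]
step 1: x' = x̄ + K·y = [-28165577/24711611, 31360099/24711611, -44399155/24711611]
step 1: P' = (I − K·H)·P̄ = [72843901/24711611 -82397848/24711611 -48041442/24711611; -82397848/24711611 133203670/24711611 162306612/24711611; -48041442/24711611 162306612/24711611 385528101/24711611]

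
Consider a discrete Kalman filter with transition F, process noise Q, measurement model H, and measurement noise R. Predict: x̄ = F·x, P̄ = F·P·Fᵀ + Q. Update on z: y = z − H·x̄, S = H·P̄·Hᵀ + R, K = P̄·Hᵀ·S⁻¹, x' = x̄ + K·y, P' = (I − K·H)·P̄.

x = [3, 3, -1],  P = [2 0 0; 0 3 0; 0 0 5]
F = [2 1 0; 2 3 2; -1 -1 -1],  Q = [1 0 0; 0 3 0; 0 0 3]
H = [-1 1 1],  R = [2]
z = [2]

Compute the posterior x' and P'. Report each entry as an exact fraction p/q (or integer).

x' = [165/19, 301/19, -104/19]
P' = [224/19 359/19 -139/19; 359/19 778/19 -383/19; -139/19 -383/19 238/19]

x̄ = F·x = [9, 13, -5]
P̄ = F·P·Fᵀ + Q = [12 17 -7; 17 58 -23; -7 -23 13]
y = z − H·x̄ = [3]
S = H·P̄·Hᵀ + R = [19]
K = P̄·Hᵀ·S⁻¹ = [-2/19; 18/19; -3/19]
x' = x̄ + K·y = [165/19, 301/19, -104/19]
P' = (I − K·H)·P̄ = [224/19 359/19 -139/19; 359/19 778/19 -383/19; -139/19 -383/19 238/19]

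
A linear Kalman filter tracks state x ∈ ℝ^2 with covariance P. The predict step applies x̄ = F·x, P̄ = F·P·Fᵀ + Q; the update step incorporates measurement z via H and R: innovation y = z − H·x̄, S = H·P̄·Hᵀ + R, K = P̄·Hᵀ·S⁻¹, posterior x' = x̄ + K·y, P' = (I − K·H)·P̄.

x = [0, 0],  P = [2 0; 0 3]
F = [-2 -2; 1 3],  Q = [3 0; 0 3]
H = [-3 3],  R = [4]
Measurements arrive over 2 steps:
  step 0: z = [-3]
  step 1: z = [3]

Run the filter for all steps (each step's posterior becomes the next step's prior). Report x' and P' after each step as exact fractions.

step 0: x̄ = F·x = [0, 0]
step 0: P̄ = F·P·Fᵀ + Q = [23 -22; -22 32]
step 0: y = z − H·x̄ = [-3]
step 0: S = H·P̄·Hᵀ + R = [895]
step 0: K = P̄·Hᵀ·S⁻¹ = [-27/179; 162/895]
step 0: x' = x̄ + K·y = [81/179, -486/895]
step 0: P' = (I − K·H)·P̄ = [472/179 436/179; 436/179 2396/895]
step 1: x̄ = F·x = [162/895, -1053/895]
step 1: P̄ = F·P·Fᵀ + Q = [39149/895 -36536/895; -36536/895 39689/895]
step 1: y = z − H·x̄ = [1266/179]
step 1: S = H·P̄·Hᵀ + R = [274154/179]
step 1: K = P̄·Hᵀ·S⁻¹ = [-45411/274154; 45735/274154]
step 1: x' = x̄ + K·y = [-678879/685385, 2286/685385]
step 1: P' = (I − K·H)·P̄ = [2357879/1370770 2055139/1370770; 2055139/1370770 2360039/1370770]

step 0: x' = [81/179, -486/895], P' = [472/179 436/179; 436/179 2396/895]
step 1: x' = [-678879/685385, 2286/685385], P' = [2357879/1370770 2055139/1370770; 2055139/1370770 2360039/1370770]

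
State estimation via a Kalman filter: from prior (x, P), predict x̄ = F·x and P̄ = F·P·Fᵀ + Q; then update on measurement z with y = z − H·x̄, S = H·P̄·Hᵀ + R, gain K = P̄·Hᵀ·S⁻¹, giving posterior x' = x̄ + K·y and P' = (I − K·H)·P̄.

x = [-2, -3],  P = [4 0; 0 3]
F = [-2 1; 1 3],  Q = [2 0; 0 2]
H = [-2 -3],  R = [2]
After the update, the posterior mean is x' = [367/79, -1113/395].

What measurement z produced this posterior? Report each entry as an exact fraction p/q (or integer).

x̄ = F·x = [1, -11]
P̄ = F·P·Fᵀ + Q = [21 1; 1 33]
S = H·P̄·Hᵀ + R = [395]
K = P̄·Hᵀ·S⁻¹ = [-9/79; -101/395]
x' − x̄ = [288/79, 3232/395] = K·y
y = (KᵀK)⁻¹·Kᵀ·(x' − x̄) = [-32]
z = y + H·x̄ = [-32] + [31] = [-1]

z = [-1]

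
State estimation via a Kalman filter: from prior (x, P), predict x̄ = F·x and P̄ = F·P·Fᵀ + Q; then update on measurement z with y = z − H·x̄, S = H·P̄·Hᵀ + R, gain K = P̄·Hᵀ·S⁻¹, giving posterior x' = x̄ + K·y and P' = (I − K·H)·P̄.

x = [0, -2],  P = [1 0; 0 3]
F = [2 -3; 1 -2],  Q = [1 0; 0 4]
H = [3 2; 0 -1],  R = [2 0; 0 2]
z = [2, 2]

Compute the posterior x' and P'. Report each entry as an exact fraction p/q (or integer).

x̄ = F·x = [6, 4]
P̄ = F·P·Fᵀ + Q = [32 20; 20 17]
y = z − H·x̄ = [-24, 6]
S = H·P̄·Hᵀ + R = [598 -94; -94 19]
K = P̄·Hᵀ·S⁻¹ = [352/1263 412/1263; 94/1263 -665/1263]
x' = x̄ + K·y = [534/421, -398/421]
P' = (I − K·H)·P̄ = [784/1263 -824/1263; -824/1263 1330/1263]

x' = [534/421, -398/421]
P' = [784/1263 -824/1263; -824/1263 1330/1263]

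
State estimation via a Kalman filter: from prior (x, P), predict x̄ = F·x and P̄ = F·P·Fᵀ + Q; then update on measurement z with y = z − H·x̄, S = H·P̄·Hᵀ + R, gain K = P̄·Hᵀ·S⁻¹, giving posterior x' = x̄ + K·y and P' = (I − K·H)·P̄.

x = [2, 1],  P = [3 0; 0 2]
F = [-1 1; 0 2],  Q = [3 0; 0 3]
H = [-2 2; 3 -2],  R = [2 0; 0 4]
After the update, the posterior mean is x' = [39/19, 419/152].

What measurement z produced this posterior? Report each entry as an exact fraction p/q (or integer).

x̄ = F·x = [-1, 2]
P̄ = F·P·Fᵀ + Q = [8 4; 4 11]
S = H·P̄·Hᵀ + R = [46 -52; -52 72]
K = P̄·Hᵀ·S⁻¹ = [8/19 10/19; 61/76 67/152]
x' − x̄ = [58/19, 115/152] = K·y
y = (KᵀK)⁻¹·Kᵀ·(x' − x̄) = [-4, 9]
z = y + H·x̄ = [-4, 9] + [6, -7] = [2, 2]

z = [2, 2]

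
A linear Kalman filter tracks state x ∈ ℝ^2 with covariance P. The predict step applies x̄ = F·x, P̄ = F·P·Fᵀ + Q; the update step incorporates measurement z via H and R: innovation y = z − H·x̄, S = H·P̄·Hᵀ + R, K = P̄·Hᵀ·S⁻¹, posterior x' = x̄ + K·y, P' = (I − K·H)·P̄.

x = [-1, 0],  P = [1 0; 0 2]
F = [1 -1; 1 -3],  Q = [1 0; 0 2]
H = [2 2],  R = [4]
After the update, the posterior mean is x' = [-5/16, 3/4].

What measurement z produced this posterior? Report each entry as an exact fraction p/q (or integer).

x̄ = F·x = [-1, -1]
P̄ = F·P·Fᵀ + Q = [4 7; 7 21]
S = H·P̄·Hᵀ + R = [160]
K = P̄·Hᵀ·S⁻¹ = [11/80; 7/20]
x' − x̄ = [11/16, 7/4] = K·y
y = (KᵀK)⁻¹·Kᵀ·(x' − x̄) = [5]
z = y + H·x̄ = [5] + [-4] = [1]

z = [1]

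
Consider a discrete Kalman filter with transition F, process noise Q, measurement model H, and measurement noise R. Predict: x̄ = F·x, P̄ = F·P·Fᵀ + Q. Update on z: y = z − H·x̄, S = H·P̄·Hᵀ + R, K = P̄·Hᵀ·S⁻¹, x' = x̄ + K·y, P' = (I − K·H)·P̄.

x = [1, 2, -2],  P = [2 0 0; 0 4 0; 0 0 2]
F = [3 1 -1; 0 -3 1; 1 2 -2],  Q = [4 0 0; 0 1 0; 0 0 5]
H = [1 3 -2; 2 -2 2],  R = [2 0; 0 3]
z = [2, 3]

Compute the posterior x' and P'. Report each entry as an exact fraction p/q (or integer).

x' = [207003/145099, 118057/145099, 137533/145099]
P' = [99272/145099 -78056/145099 -104578/145099; -78056/145099 282630/145099 354980/145099; -104578/145099 354980/145099 488385/145099]

x̄ = F·x = [7, -8, 9]
P̄ = F·P·Fᵀ + Q = [28 -14 18; -14 39 -28; 18 -28 31]
y = z − H·x̄ = [37, -45]
S = H·P̄·Hᵀ + R = [685 -674; -674 875]
K = P̄·Hᵀ·S⁻¹ = [37130/145099 48500/145099; 29937/145099 -3804/145099; -8204/145099 19218/145099]
x' = x̄ + K·y = [207003/145099, 118057/145099, 137533/145099]
P' = (I − K·H)·P̄ = [99272/145099 -78056/145099 -104578/145099; -78056/145099 282630/145099 354980/145099; -104578/145099 354980/145099 488385/145099]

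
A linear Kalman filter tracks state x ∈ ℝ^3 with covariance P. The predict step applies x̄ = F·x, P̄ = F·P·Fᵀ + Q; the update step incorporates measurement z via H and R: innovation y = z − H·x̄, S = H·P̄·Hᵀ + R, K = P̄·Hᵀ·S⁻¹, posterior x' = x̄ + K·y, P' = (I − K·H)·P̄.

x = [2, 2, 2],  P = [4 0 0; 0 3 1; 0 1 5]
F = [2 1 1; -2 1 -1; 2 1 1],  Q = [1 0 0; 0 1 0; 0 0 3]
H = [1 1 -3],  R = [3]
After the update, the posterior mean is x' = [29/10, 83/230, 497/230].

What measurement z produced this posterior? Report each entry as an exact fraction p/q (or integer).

z = [-3]

x̄ = F·x = [8, -4, 8]
P̄ = F·P·Fᵀ + Q = [27 -18 26; -18 23 -18; 26 -18 29]
S = H·P̄·Hᵀ + R = [230]
K = P̄·Hᵀ·S⁻¹ = [-3/10; 59/230; -79/230]
x' − x̄ = [-51/10, 1003/230, -1343/230] = K·y
y = (KᵀK)⁻¹·Kᵀ·(x' − x̄) = [17]
z = y + H·x̄ = [17] + [-20] = [-3]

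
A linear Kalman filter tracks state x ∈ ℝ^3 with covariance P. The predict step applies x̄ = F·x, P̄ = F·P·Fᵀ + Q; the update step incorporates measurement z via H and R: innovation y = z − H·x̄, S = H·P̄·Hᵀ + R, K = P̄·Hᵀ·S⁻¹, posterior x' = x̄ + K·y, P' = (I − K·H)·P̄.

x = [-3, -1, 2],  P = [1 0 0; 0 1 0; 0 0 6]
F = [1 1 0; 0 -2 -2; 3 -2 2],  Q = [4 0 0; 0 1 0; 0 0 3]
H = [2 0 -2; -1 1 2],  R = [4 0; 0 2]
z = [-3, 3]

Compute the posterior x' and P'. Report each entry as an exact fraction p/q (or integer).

x̄ = F·x = [-4, -2, -3]
P̄ = F·P·Fᵀ + Q = [6 -2 1; -2 29 -20; 1 -20 40]
y = z − H·x̄ = [-1, 7]
S = H·P̄·Hᵀ + R = [180 -130; -130 117]
K = P̄·Hᵀ·S⁻¹ = [3/32 11/208; 117/160 153/208; -7/20 3/26]
x' = x̄ + K·y = [-1549/416, 5029/2080, -479/260]
P' = (I − K·H)·P̄ = [1119/208 -1019/208 135/26; -1019/208 9667/1040 -827/130; 135/26 -827/130 383/65]

x' = [-1549/416, 5029/2080, -479/260]
P' = [1119/208 -1019/208 135/26; -1019/208 9667/1040 -827/130; 135/26 -827/130 383/65]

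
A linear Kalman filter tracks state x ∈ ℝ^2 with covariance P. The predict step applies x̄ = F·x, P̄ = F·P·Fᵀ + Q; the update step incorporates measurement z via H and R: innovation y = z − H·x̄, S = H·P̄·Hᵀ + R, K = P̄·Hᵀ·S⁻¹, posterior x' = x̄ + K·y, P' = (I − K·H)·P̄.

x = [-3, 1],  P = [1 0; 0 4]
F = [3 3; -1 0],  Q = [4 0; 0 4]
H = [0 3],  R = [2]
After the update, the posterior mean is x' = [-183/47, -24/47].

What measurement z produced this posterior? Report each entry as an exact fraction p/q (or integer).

x̄ = F·x = [-6, 3]
P̄ = F·P·Fᵀ + Q = [49 -3; -3 5]
S = H·P̄·Hᵀ + R = [47]
K = P̄·Hᵀ·S⁻¹ = [-9/47; 15/47]
x' − x̄ = [99/47, -165/47] = K·y
y = (KᵀK)⁻¹·Kᵀ·(x' − x̄) = [-11]
z = y + H·x̄ = [-11] + [9] = [-2]

z = [-2]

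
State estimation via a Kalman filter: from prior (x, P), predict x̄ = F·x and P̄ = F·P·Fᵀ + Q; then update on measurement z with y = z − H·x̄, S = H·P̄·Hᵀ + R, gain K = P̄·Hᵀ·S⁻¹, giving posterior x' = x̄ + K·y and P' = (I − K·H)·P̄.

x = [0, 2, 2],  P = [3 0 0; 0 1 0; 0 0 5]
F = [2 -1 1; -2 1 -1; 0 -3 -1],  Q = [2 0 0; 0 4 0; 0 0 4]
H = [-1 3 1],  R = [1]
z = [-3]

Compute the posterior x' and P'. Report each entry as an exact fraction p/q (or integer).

x' = [-20/19, 430/361, -2758/361]
P' = [4 2/19 66/19; 2/19 546/361 -1514/361; 66/19 -1514/361 5822/361]

x̄ = F·x = [0, 0, -8]
P̄ = F·P·Fᵀ + Q = [20 -18 -2; -18 22 2; -2 2 18]
y = z − H·x̄ = [5]
S = H·P̄·Hᵀ + R = [361]
K = P̄·Hᵀ·S⁻¹ = [-4/19; 86/361; 26/361]
x' = x̄ + K·y = [-20/19, 430/361, -2758/361]
P' = (I − K·H)·P̄ = [4 2/19 66/19; 2/19 546/361 -1514/361; 66/19 -1514/361 5822/361]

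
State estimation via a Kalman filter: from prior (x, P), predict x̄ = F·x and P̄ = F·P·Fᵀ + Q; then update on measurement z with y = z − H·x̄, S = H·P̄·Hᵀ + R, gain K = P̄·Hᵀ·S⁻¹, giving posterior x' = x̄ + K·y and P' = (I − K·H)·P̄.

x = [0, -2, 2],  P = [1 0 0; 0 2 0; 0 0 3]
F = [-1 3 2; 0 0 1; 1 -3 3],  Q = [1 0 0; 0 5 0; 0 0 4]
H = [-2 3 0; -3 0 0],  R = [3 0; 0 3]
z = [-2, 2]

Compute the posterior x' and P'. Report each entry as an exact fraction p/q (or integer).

x' = [-3862/6359, -5834/6359, 49020/6359]
P' = [2076/6359 1338/6359 1203/6359; 1338/6359 2884/6359 3477/6359; 1203/6359 3477/6359 243984/6359]

x̄ = F·x = [-2, 2, 12]
P̄ = F·P·Fᵀ + Q = [32 6 -1; 6 8 9; -1 9 50]
y = z − H·x̄ = [-12, -4]
S = H·P̄·Hᵀ + R = [131 138; 138 291]
K = P̄·Hᵀ·S⁻¹ = [-46/6359 -2076/6359; 1992/6359 -1338/6359; 2675/6359 -1203/6359]
x' = x̄ + K·y = [-3862/6359, -5834/6359, 49020/6359]
P' = (I − K·H)·P̄ = [2076/6359 1338/6359 1203/6359; 1338/6359 2884/6359 3477/6359; 1203/6359 3477/6359 243984/6359]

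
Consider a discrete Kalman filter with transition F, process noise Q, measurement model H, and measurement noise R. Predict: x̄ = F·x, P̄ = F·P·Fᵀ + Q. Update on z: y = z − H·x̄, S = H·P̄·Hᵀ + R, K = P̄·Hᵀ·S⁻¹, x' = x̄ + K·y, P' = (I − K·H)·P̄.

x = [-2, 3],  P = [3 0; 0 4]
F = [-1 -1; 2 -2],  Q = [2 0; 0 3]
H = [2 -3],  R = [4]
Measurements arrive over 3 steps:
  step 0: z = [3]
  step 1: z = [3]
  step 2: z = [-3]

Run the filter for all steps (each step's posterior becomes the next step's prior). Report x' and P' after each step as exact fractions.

step 0: x' = [-119/59, -145/59], P' = [2511/295 1658/295; 1658/295 1224/295]
step 1: x' = [307356/85681, 2509/1823], P' = [425439/85681 5382/1823; 5382/1823 3952/1823]
step 2: x' = [-722147/2478929, 2327043/2478929], P' = [72793843/17352503 43175794/17352503; 43175794/17352503 32774808/17352503]

step 0: x̄ = F·x = [-1, -10]
step 0: P̄ = F·P·Fᵀ + Q = [9 2; 2 31]
step 0: y = z − H·x̄ = [-25]
step 0: S = H·P̄·Hᵀ + R = [295]
step 0: K = P̄·Hᵀ·S⁻¹ = [12/295; -89/295]
step 0: x' = x̄ + K·y = [-119/59, -145/59]
step 0: P' = (I − K·H)·P̄ = [2511/295 1658/295; 1658/295 1224/295]
step 1: x̄ = F·x = [264/59, 52/59]
step 1: P̄ = F·P·Fᵀ + Q = [7641/295 -2574/295; -2574/295 2561/295]
step 1: y = z − H·x̄ = [-195/59]
step 1: S = H·P̄·Hᵀ + R = [85681/295]
step 1: K = P̄·Hᵀ·S⁻¹ = [23004/85681; -273/1823]
step 1: x' = x̄ + K·y = [307356/85681, 2509/1823]
step 1: P' = (I − K·H)·P̄ = [425439/85681 5382/1823; 5382/1823 3952/1823]
step 2: x̄ = F·x = [-425279/85681, 378866/85681]
step 2: P̄ = F·P·Fᵀ + Q = [1288453/85681 -479390/85681; -479390/85681 678143/85681]
step 2: y = z − H·x̄ = [1730113/85681]
step 2: S = H·P̄·Hᵀ + R = [17352503/85681]
step 2: K = P̄·Hᵀ·S⁻¹ = [4015076/17352503; -2993209/17352503]
step 2: x' = x̄ + K·y = [-722147/2478929, 2327043/2478929]
step 2: P' = (I − K·H)·P̄ = [72793843/17352503 43175794/17352503; 43175794/17352503 32774808/17352503]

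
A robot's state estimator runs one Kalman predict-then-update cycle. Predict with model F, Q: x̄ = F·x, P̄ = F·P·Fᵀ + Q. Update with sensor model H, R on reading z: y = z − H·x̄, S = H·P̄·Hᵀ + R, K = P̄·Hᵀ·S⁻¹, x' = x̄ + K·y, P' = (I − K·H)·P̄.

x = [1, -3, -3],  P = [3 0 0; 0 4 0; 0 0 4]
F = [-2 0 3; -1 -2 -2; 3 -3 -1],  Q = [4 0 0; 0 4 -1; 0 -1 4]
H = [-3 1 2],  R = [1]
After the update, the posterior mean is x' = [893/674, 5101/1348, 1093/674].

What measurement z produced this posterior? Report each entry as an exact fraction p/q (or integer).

x̄ = F·x = [-11, 11, 15]
P̄ = F·P·Fᵀ + Q = [52 -18 -30; -18 39 22; -30 22 71]
S = H·P̄·Hᵀ + R = [1348]
K = P̄·Hᵀ·S⁻¹ = [-117/674; 137/1348; 127/674]
x' − x̄ = [8307/674, -9727/1348, -9017/674] = K·y
y = (KᵀK)⁻¹·Kᵀ·(x' − x̄) = [-71]
z = y + H·x̄ = [-71] + [74] = [3]

z = [3]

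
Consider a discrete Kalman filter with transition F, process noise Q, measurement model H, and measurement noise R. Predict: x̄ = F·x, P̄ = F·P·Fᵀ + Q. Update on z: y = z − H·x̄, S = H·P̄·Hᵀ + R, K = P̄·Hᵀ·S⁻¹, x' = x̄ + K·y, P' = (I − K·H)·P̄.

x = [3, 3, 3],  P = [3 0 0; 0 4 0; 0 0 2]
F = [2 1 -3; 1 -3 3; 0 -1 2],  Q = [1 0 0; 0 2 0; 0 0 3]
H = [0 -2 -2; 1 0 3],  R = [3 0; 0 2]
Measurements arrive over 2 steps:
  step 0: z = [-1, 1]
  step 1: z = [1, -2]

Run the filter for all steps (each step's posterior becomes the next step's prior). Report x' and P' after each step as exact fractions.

step 0: x̄ = F·x = [0, 3, 3]
step 0: P̄ = F·P·Fᵀ + Q = [35 -24 -16; -24 59 24; -16 24 15]
step 0: y = z − H·x̄ = [11, -8]
step 0: S = H·P̄·Hᵀ + R = [491 -154; -154 76]
step 0: K = P̄·Hᵀ·S⁻¹ = [2039/6800 5937/13600; -653/1700 -499/3400; -43/400 131/800]
step 0: x' = x̄ + K·y = [-1319/6800, -87/1700, 203/400]
step 0: P' = (I − K·H)·P̄ = [226941/13600 16393/3400 -4217/800; 16393/3400 1939/850 -341/200; -4217/800 -341/200 1493/800]
step 1: x̄ = F·x = [-13339/6800, 5039/3400, 145/136]
step 1: P̄ = F·P·Fᵀ + Q = [2442501/13600 -344401/6800 -14343/272; -344401/6800 88901/3400 2451/136; -14343/272 2451/136 2661/136]
step 1: y = z − H·x̄ = [2591/425, -22011/6800]
step 1: S = H·P̄·Hᵀ + R = [140263/425 -7978/425; -7978/425 561701/13600]
step 1: K = P̄·Hᵀ·S⁻¹ = [121599518/180586155 148840133/180586155; -16249052/60195385 -2402262/60195385; -2713558/12039077 505982/12039077]
step 1: x' = x̄ + K·y = [-94695481/180586155, -2072856/60195385, -5345165/12039077]
step 1: P' = (I − K·H)·P̄ = [4105560556/180586155 362298051/60195385 -84619562/12039077; 362298051/60195385 146741103/60195385 -24473505/12039077; -84619562/12039077 -24473505/12039077 28543842/12039077]

step 0: x' = [-1319/6800, -87/1700, 203/400], P' = [226941/13600 16393/3400 -4217/800; 16393/3400 1939/850 -341/200; -4217/800 -341/200 1493/800]
step 1: x' = [-94695481/180586155, -2072856/60195385, -5345165/12039077], P' = [4105560556/180586155 362298051/60195385 -84619562/12039077; 362298051/60195385 146741103/60195385 -24473505/12039077; -84619562/12039077 -24473505/12039077 28543842/12039077]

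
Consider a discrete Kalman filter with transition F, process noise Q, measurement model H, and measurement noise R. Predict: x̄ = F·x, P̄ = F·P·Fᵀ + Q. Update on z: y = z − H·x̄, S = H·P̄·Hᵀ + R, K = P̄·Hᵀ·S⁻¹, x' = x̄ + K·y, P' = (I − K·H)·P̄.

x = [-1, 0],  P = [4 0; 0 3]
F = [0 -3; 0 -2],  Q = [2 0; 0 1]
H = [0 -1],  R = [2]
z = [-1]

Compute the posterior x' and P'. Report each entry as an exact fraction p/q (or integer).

x' = [6/5, 13/15]
P' = [37/5 12/5; 12/5 26/15]

x̄ = F·x = [0, 0]
P̄ = F·P·Fᵀ + Q = [29 18; 18 13]
y = z − H·x̄ = [-1]
S = H·P̄·Hᵀ + R = [15]
K = P̄·Hᵀ·S⁻¹ = [-6/5; -13/15]
x' = x̄ + K·y = [6/5, 13/15]
P' = (I − K·H)·P̄ = [37/5 12/5; 12/5 26/15]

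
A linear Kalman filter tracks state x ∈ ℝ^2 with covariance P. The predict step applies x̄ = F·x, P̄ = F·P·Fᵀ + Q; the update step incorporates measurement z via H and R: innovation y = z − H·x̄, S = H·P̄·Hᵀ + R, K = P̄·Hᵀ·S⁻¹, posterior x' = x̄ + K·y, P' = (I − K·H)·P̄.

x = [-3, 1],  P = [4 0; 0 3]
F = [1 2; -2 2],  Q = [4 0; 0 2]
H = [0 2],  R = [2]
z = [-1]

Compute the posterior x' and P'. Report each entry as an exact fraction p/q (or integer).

x̄ = F·x = [-1, 8]
P̄ = F·P·Fᵀ + Q = [20 4; 4 30]
y = z − H·x̄ = [-17]
S = H·P̄·Hᵀ + R = [122]
K = P̄·Hᵀ·S⁻¹ = [4/61; 30/61]
x' = x̄ + K·y = [-129/61, -22/61]
P' = (I − K·H)·P̄ = [1188/61 4/61; 4/61 30/61]

x' = [-129/61, -22/61]
P' = [1188/61 4/61; 4/61 30/61]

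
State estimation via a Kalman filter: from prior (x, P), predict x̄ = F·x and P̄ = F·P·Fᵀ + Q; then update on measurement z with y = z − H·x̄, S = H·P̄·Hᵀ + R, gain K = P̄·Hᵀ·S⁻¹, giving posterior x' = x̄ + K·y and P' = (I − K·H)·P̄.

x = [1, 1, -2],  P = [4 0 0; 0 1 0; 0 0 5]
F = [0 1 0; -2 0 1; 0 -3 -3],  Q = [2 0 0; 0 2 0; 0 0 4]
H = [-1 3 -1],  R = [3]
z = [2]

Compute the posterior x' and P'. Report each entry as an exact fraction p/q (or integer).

x' = [1, 92/355, -147/71]
P' = [3 0 -3; 0 1109/355 615/71; -3 615/71 2118/71]

x̄ = F·x = [1, -4, 3]
P̄ = F·P·Fᵀ + Q = [3 0 -3; 0 23 -15; -3 -15 58]
y = z − H·x̄ = [18]
S = H·P̄·Hᵀ + R = [355]
K = P̄·Hᵀ·S⁻¹ = [0; 84/355; -20/71]
x' = x̄ + K·y = [1, 92/355, -147/71]
P' = (I − K·H)·P̄ = [3 0 -3; 0 1109/355 615/71; -3 615/71 2118/71]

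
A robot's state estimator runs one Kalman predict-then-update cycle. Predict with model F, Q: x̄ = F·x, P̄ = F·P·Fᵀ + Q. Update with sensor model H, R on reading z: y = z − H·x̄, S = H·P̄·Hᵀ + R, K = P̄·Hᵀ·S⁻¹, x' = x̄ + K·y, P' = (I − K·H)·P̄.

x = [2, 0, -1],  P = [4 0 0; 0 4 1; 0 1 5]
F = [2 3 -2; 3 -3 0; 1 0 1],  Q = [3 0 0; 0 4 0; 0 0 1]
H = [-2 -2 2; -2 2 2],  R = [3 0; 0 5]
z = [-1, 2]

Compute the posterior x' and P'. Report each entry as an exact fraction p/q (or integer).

x̄ = F·x = [6, 6, 1]
P̄ = F·P·Fᵀ + Q = [63 -6 1; -6 76 9; 1 9 10]
y = z − H·x̄ = [21, 0]
S = H·P̄·Hᵀ + R = [471 -20; -20 713]
K = P̄·Hᵀ·S⁻¹ = [-82576/335423 -66296/335423; -83346/335423 83282/335423; 720/335423 16956/335423]
x' = x̄ + K·y = [278442/335423, 262272/335423, 350543/335423]
P' = (I − K·H)·P̄ = [2866881/335423 -20938/335423 2722079/335423; -20938/335423 166612/335423 20655/335423; 2722079/335423 20655/335423 2743814/335423]

x' = [278442/335423, 262272/335423, 350543/335423]
P' = [2866881/335423 -20938/335423 2722079/335423; -20938/335423 166612/335423 20655/335423; 2722079/335423 20655/335423 2743814/335423]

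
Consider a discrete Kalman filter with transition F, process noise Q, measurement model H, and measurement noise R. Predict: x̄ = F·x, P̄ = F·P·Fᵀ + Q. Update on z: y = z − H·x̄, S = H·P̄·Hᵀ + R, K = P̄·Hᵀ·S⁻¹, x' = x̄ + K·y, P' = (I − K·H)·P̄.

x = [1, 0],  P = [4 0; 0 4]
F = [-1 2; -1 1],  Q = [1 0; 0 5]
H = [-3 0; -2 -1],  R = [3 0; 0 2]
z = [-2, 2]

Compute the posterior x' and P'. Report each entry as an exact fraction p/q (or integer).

x' = [83/220, -703/330]
P' = [57/220 -39/110; -39/110 329/165]

x̄ = F·x = [-1, -1]
P̄ = F·P·Fᵀ + Q = [21 12; 12 13]
y = z − H·x̄ = [-5, -1]
S = H·P̄·Hᵀ + R = [192 162; 162 147]
K = P̄·Hᵀ·S⁻¹ = [-57/220 -9/110; 39/110 -106/165]
x' = x̄ + K·y = [83/220, -703/330]
P' = (I − K·H)·P̄ = [57/220 -39/110; -39/110 329/165]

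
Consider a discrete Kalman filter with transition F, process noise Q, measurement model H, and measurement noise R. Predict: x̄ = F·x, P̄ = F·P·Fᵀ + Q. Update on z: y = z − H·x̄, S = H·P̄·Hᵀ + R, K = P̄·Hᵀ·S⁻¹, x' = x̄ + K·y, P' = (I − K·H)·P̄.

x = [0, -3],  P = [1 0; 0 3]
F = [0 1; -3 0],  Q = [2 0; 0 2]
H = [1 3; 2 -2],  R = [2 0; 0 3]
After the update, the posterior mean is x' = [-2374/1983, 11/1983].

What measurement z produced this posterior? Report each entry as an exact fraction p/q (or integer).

x̄ = F·x = [-3, 0]
P̄ = F·P·Fᵀ + Q = [5 0; 0 11]
S = H·P̄·Hᵀ + R = [106 -56; -56 67]
K = P̄·Hᵀ·S⁻¹ = [895/3966 670/1983; 979/3966 -242/1983]
x' − x̄ = [3575/1983, 11/1983] = K·y
y = (KᵀK)⁻¹·Kᵀ·(x' − x̄) = [2, 4]
z = y + H·x̄ = [2, 4] + [-3, -6] = [-1, -2]

z = [-1, -2]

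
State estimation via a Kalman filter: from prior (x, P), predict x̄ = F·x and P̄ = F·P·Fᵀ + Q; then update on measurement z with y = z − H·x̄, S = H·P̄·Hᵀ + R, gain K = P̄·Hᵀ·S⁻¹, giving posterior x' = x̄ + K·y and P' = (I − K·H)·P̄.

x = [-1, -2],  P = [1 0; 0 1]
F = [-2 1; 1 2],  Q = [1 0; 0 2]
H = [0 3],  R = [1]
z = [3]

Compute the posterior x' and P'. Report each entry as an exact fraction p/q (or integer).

x' = [0, 29/32]
P' = [6 0; 0 7/64]

x̄ = F·x = [0, -5]
P̄ = F·P·Fᵀ + Q = [6 0; 0 7]
y = z − H·x̄ = [18]
S = H·P̄·Hᵀ + R = [64]
K = P̄·Hᵀ·S⁻¹ = [0; 21/64]
x' = x̄ + K·y = [0, 29/32]
P' = (I − K·H)·P̄ = [6 0; 0 7/64]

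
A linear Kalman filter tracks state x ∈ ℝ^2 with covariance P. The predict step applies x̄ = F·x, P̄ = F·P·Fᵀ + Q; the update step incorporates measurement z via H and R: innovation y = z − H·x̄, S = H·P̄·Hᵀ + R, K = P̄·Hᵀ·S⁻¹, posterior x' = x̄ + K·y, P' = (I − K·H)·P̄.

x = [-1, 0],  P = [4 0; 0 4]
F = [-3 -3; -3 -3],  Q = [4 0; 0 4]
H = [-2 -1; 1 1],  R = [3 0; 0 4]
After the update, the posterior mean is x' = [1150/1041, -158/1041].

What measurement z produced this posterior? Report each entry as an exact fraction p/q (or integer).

z = [-3, -1]

x̄ = F·x = [3, 3]
P̄ = F·P·Fᵀ + Q = [76 72; 72 76]
S = H·P̄·Hᵀ + R = [671 -444; -444 300]
K = P̄·Hᵀ·S⁻¹ = [-124/347 -37/1041; -24/347 407/1041]
x' − x̄ = [-1973/1041, -3281/1041] = K·y
y = (KᵀK)⁻¹·Kᵀ·(x' − x̄) = [6, -7]
z = y + H·x̄ = [6, -7] + [-9, 6] = [-3, -1]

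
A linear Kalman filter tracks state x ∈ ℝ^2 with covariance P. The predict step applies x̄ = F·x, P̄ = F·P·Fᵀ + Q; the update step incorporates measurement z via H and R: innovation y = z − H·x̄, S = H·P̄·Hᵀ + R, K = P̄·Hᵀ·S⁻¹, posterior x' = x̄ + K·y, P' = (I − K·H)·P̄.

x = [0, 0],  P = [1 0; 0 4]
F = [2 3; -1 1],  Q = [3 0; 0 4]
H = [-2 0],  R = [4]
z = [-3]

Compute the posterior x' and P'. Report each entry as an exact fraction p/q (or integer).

x' = [129/88, 15/44]
P' = [43/44 5/22; 5/22 74/11]

x̄ = F·x = [0, 0]
P̄ = F·P·Fᵀ + Q = [43 10; 10 9]
y = z − H·x̄ = [-3]
S = H·P̄·Hᵀ + R = [176]
K = P̄·Hᵀ·S⁻¹ = [-43/88; -5/44]
x' = x̄ + K·y = [129/88, 15/44]
P' = (I − K·H)·P̄ = [43/44 5/22; 5/22 74/11]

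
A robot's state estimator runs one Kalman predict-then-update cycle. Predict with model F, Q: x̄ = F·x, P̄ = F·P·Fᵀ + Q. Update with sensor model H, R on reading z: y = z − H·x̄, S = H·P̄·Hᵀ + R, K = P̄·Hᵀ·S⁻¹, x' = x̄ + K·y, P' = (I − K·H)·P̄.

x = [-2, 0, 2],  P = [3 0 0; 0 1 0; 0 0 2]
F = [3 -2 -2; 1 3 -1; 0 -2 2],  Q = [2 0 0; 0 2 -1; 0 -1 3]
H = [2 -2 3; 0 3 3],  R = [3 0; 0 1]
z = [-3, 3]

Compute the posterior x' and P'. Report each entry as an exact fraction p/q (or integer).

x' = [-161921/15866, -22975/7933, 61607/15866]
P' = [518069/15866 206135/15866 -102884/7933; 206135/15866 42265/7933 -83341/15866; -102884/7933 -83341/15866 83893/15866]

x̄ = F·x = [-10, -4, 4]
P̄ = F·P·Fᵀ + Q = [41 7 -4; 7 16 -11; -4 -11 15]
y = z − H·x̄ = [-3, 3]
S = H·P̄·Hᵀ + R = [394 24; 24 82]
K = P̄·Hᵀ·S⁻¹ = [1094/7933 1101/15866; -2271/15866 3567/15866; 2275/15866 828/7933]
x' = x̄ + K·y = [-161921/15866, -22975/7933, 61607/15866]
P' = (I − K·H)·P̄ = [518069/15866 206135/15866 -102884/7933; 206135/15866 42265/7933 -83341/15866; -102884/7933 -83341/15866 83893/15866]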